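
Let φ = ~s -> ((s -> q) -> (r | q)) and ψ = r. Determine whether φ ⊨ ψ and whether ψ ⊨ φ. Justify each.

(⟹) This fails. Under q = T, s = F, r = F, the left side is true but the right side is false.

(⟸) Assume the antecedent. If q is true, ~s -> ((s -> q) -> (r | q)) reduces to true regardless of the other variables. If q is false, the antecedent forces (q = F, s = F, r = T) or (q = F, s = T, r = T), and ~s -> ((s -> q) -> (r | q)) holds there. Either way ~s -> ((s -> q) -> (r | q)) holds.

The forward direction fails; the converse holds.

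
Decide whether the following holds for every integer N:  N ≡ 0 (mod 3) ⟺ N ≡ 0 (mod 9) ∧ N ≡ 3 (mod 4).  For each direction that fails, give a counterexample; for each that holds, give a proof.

(→) This fails: N = 0 gives 0 ≡ 0 (mod 3) but 0 ≡ 0 (mod 4), so the conjunction on the right does not hold.

(←) Conversely, if N ≡ 0 (mod 9) and N ≡ 3 (mod 4), then by the Chinese remainder theorem N ≡ 27 (mod 36). Since 27 ≡ 0 (mod 3) and 3 ∣ 36, we get N ≡ 0 (mod 3).

The forward direction fails; the converse holds.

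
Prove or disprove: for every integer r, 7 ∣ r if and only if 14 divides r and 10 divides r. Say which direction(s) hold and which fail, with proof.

(⟹) This fails: take r = 7. Certainly 7 ∣ 7, but 14 ∤ 7.

(⟸) Suppose 14 ∣ r and 10 ∣ r. Any common multiple of 14 and 10 is a multiple of their lcm; here lcm(14, 10) = 14·10/gcd(14, 10) = 140/2 = 70, so 70 ∣ r. Since 7 ∣ 70, it follows that 7 ∣ r.

Only the reverse direction holds.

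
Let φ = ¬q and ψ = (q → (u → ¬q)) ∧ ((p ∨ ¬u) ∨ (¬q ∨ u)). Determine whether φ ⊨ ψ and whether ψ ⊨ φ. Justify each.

Forward direction. Assume the antecedent. If q is true, the antecedent cannot hold. If q is false, the consequent reduces to true regardless of the other variables. Either way the consequent holds.

Converse. This fails. Under q = T, p = F, u = F, the left side is false but the right side is true.

Not equivalent: only (⇒) holds.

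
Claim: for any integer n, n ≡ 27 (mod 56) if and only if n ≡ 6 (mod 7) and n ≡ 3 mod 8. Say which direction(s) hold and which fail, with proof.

(⇒) Suppose n ≡ 27 (mod 56); write n = 56j + 27. Since 7 ∣ 56, reducing mod 7 gives n ≡ 27 ≡ 6 (mod 7); since 8 ∣ 56, reducing mod 8 gives n ≡ 27 ≡ 3 (mod 8).

(⇐) Conversely, if n ≡ 6 (mod 7) and n ≡ 3 (mod 8), then by the Chinese remainder theorem n ≡ 27 (mod 56). This is exactly n ≡ 27 (mod 56).

Both directions hold.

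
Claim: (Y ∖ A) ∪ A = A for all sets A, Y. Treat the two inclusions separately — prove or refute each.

Forward inclusion. This inclusion fails. Take A = ∅, Y = {1}; then 1 ∈ (Y ∖ A) ∪ A but 1 ∉ A.

Reverse inclusion. Let x ∈ A. Then either x ∈ A and x ∉ Y; or x ∈ A ∩ Y. In each case x ∈ (Y ∖ A) ∪ A, so A ⊆ (Y ∖ A) ∪ A.

Only the reverse inclusion holds.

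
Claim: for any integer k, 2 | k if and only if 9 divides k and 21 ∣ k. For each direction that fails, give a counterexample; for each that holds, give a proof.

(⇒) This fails: take k = 2. Certainly 2 ∣ 2, but 9 ∤ 2.

(⇐) This fails: take k = 63. Both 9 ∣ 63 and 21 ∣ 63, yet 63 is not a multiple of 2 (since 63 = 31·2 + 1), so 2 ∤ 63.

Neither direction holds.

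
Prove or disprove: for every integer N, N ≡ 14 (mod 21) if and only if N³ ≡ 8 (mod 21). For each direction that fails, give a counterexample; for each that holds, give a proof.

Both directions fail.

[⇒] This fails: take N = 14. Then 14 ≡ 14 (mod 21), but 14³ = 2744 ≡ 14 (mod 21), not 8.

[⇐] This fails: take N = 2. Then 2³ = 8 ≡ 8 (mod 21), yet 2 ≡ 2 (mod 21), not 14.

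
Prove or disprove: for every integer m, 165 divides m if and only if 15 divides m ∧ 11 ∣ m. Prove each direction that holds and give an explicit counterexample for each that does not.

Forward direction. If 165 ∣ m, write m = 165q. Since 165 = 11·15, m = 15·(11q), so 15 ∣ m; and since 165 = 15·11, m = 11·(15q), so 11 ∣ m.

Converse. Suppose 15 ∣ m and 11 ∣ m. Any common multiple of 15 and 11 is a multiple of their lcm; here gcd(15, 11) = 1, so lcm(15, 11) = 15·11 = 165, so 165 ∣ m.

Both directions hold; the statement is true.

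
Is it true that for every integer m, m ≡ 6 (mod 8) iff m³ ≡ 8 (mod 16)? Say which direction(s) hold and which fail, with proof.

Not equivalent: only (⇒) holds.

Converse. This fails: take m = 2. Then 2³ = 8 ≡ 8 (mod 16), yet 2 ≡ 2 (mod 8), not 6.

Forward direction. Suppose m ≡ 6 (mod 8). Working modulo 16, m ∈ {6, 14}; for each such r, r³ ≡ 8 (mod 16).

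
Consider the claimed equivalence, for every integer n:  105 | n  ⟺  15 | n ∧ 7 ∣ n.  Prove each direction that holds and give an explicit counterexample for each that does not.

Forward direction. If 105 ∣ n, write n = 105q. Since 105 = 7·15, n = 15·(7q), so 15 ∣ n; and since 105 = 15·7, n = 7·(15q), so 7 ∣ n.

Converse. Suppose 15 ∣ n and 7 ∣ n. Any common multiple of 15 and 7 is a multiple of their lcm; here gcd(15, 7) = 1, so lcm(15, 7) = 15·7 = 105, so 105 ∣ n.

Both directions hold.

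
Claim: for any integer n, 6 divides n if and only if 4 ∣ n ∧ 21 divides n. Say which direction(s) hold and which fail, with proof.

Only the converse holds.

[⇐] Suppose 4 ∣ n and 21 ∣ n. Any common multiple of 4 and 21 is a multiple of their lcm; here gcd(4, 21) = 1, so lcm(4, 21) = 4·21 = 84, so 84 ∣ n. Since 6 ∣ 84, it follows that 6 ∣ n.

[⇒] This fails: take n = 6. Certainly 6 ∣ 6, but 4 ∤ 6.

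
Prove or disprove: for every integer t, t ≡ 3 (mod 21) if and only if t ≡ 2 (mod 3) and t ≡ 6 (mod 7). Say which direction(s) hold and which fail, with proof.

(⇒) This fails: t = 3 gives 3 ≡ 3 (mod 21) but 3 ≡ 0 (mod 3), so the conjunction on the right does not hold.

(⇐) This fails: t = 20 satisfies both congruences on the right (20 ≡ 2 mod 3 and 20 ≡ 6 mod 7) yet 20 ≡ 20 (mod 21), not 3.

Neither implication holds.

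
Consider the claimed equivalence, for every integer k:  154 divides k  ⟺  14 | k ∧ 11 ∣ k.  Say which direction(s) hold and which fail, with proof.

Both implications hold.

(⟹) If 154 ∣ k, write k = 154q. Since 154 = 11·14, k = 14·(11q), so 14 ∣ k; and since 154 = 14·11, k = 11·(14q), so 11 ∣ k.

(⟸) Suppose 14 ∣ k and 11 ∣ k. Any common multiple of 14 and 11 is a multiple of their lcm; here gcd(14, 11) = 1, so lcm(14, 11) = 14·11 = 154, so 154 ∣ k.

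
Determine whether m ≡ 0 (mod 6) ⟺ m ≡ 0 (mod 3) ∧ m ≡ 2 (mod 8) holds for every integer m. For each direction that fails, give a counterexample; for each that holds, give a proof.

(←) If m ≡ 0 (mod 3) and m ≡ 2 (mod 8), then by the Chinese remainder theorem m ≡ 18 (mod 24). Since 18 ≡ 0 (mod 6) and 6 ∣ 24, we get m ≡ 0 (mod 6).

(→) This fails: m = 0 gives 0 ≡ 0 (mod 6) but 0 ≡ 0 (mod 8), so the conjunction on the right does not hold.

Only the reverse direction holds.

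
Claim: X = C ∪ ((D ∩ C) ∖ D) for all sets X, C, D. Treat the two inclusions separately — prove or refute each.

Both inclusions fail.

(⟹) This inclusion fails. Take X = {1}, C = ∅, D = ∅; then 1 ∈ X but 1 ∉ C ∪ ((D ∩ C) ∖ D).

(⟸) This inclusion fails. Take X = ∅, C = {1}, D = ∅; then 1 ∈ C ∪ ((D ∩ C) ∖ D) but 1 ∉ X.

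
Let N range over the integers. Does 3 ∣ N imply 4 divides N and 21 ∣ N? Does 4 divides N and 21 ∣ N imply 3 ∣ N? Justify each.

Forward direction. This fails: take N = 3. Certainly 3 ∣ 3, but 4 ∤ 3.

Converse. Suppose 4 ∣ N and 21 ∣ N. Any common multiple of 4 and 21 is a multiple of their lcm; here gcd(4, 21) = 1, so lcm(4, 21) = 4·21 = 84, so 84 ∣ N. Since 3 ∣ 84, it follows that 3 ∣ N.

Not equivalent: only (⇐) holds.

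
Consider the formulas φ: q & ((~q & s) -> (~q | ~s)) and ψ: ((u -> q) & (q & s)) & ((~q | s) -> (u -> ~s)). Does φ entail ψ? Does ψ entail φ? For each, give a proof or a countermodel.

[⇐] Assume the antecedent. If s is true, the antecedent forces (s = T, u = F, q = T), and q & ((~q & s) -> (~q | ~s)) holds there. If s is false, the antecedent cannot hold. Either way q & ((~q & s) -> (~q | ~s)) holds.

[⇒] This fails. Under s = F, u = F, q = T, the left side is true but the right side is false.

Only the converse holds.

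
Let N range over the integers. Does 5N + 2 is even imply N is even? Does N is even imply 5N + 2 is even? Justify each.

(⟹) Suppose 5N + 2 is even. Since 5 is odd, 5N and N have the same parity, so 5N + 2 ≡ N + 2 (mod 2). As 2 is even, 5N + 2 is even exactly when N is even. Thus N is even.

(⟸) Conversely, suppose N is even; write N = 2j. Then 5N + 2 = 5·(2j) + 2 = 2·5j + 2, which is even.

Both directions hold; the statement is true.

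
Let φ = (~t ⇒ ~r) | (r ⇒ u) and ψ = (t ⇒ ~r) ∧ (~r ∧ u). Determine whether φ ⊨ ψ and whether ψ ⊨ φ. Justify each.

[⇒] This fails. Under r = F, u = F, t = F, the left side is true but the right side is false.

[⇐] Assume the antecedent. If r is true, the antecedent cannot hold. If r is false, (~t ⇒ ~r) | (r ⇒ u) reduces to true regardless of the other variables. Either way (~t ⇒ ~r) | (r ⇒ u) holds.

(⇒) fails; (⇐) holds.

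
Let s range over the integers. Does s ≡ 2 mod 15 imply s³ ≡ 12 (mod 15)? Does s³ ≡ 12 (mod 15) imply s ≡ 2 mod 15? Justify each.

[⇒] This fails: take s = 2. Then 2 ≡ 2 (mod 15), but 2³ = 8 ≡ 8 (mod 15), not 12.

[⇐] This fails: take s = 3. Then 3³ = 27 ≡ 12 (mod 15), yet 3 ≡ 3 (mod 15), not 2.

Both directions fail.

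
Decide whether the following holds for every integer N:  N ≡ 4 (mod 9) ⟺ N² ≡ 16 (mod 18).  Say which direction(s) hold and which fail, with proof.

[⇒] This fails: take N = 13. Then 13 ≡ 4 (mod 9), but 13² = 169 ≡ 7 (mod 18), not 16.

[⇐] This fails: take N = 14. Then 14² = 196 ≡ 16 (mod 18), yet 14 ≡ 5 (mod 9), not 4.

(⇒) fails and (⇐) fails.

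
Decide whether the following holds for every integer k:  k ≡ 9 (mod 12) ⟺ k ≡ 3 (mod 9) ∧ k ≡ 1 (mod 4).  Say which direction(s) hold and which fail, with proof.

[⇐] If k ≡ 3 (mod 9) and k ≡ 1 (mod 4), then by the Chinese remainder theorem k ≡ 21 (mod 36). Since 21 ≡ 9 (mod 12) and 12 ∣ 36, we get k ≡ 9 (mod 12).

[⇒] This fails: k = 9 gives 9 ≡ 9 (mod 12) but 9 ≡ 0 (mod 9), so the conjunction on the right does not hold.

(⇒) fails; (⇐) holds.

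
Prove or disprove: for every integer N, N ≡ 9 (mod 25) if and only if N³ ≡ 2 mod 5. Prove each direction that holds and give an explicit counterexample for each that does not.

Both directions fail.

(⟹) This fails: take N = 9. Then 9 ≡ 9 (mod 25), but 9³ = 729 ≡ 4 (mod 5), not 2.

(⟸) This fails: take N = 3. Then 3³ = 27 ≡ 2 (mod 5), yet 3 ≡ 3 (mod 25), not 9.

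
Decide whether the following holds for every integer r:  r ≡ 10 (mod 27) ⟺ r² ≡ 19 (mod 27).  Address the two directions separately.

(⇒) Suppose r ≡ 10 (mod 27). Write r = 27j + 10. Then (27j + 10)² = 729j² + 540j + 100 = 27(27j² + 20j + 3) + 19, so r² ≡ 19 (mod 27).

(⇐) This fails: take r = 17. Then 17² = 289 ≡ 19 (mod 27), yet 17 ≡ 17 (mod 27), not 10.

Only the forward implication holds.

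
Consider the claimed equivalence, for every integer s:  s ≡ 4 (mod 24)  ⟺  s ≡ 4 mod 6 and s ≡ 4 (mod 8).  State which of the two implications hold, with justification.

Both directions hold; the statement is true.

(⇐) If s ≡ 4 (mod 6) and s ≡ 4 (mod 8), then by the Chinese remainder theorem s ≡ 4 (mod 24). This is exactly s ≡ 4 (mod 24).

(⇒) Suppose s ≡ 4 (mod 24); write s = 24j + 4. Since 6 ∣ 24, reducing mod 6 gives s ≡ 4 (mod 6); since 8 ∣ 24, reducing mod 8 gives s ≡ 4 (mod 8).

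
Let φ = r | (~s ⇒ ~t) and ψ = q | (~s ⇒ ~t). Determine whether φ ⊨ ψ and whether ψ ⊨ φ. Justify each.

Neither implication holds.

[⇒] This fails. Under t = T, s = F, r = T, q = F, the left side is true but the right side is false.

[⇐] This fails. Under t = T, s = F, r = F, q = T, the left side is false but the right side is true.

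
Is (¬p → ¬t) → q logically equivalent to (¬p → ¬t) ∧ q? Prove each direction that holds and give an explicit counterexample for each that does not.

Only the converse holds.

[⇒] This fails. Under p = F, q = F, t = T, the left side is true but the right side is false.

[⇐] Assume the antecedent. If p is true, the antecedent forces (p = T, q = T, t = F) or (p = T, q = T, t = T), and (¬p → ¬t) → q holds there. If p is false, the antecedent forces (p = F, q = T, t = F), and (¬p → ¬t) → q holds there. Either way (¬p → ¬t) → q holds.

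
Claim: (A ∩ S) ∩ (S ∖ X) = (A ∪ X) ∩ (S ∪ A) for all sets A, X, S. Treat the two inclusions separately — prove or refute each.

(⊆) holds; (⊇) fails.

Forward inclusion. Let x ∈ (A ∩ S) ∩ (S ∖ X). Then x ∈ A ∩ S and x ∉ X, from which x ∈ (A ∪ X) ∩ (S ∪ A).

Reverse inclusion. This inclusion fails. Take A = {1}, X = ∅, S = ∅; then 1 ∈ (A ∪ X) ∩ (S ∪ A) but 1 ∉ (A ∩ S) ∩ (S ∖ X).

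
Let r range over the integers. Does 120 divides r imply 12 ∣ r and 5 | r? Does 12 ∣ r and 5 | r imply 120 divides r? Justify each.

Not equivalent: only (⇒) holds.

Forward direction. If 120 ∣ r, write r = 120q. Since 120 = 10·12, r = 12·(10q), so 12 ∣ r; and since 120 = 24·5, r = 5·(24q), so 5 ∣ r.

Converse. This fails: take r = 60. Both 12 ∣ 60 and 5 ∣ 60, yet 60 is not a multiple of 120 (since 60 = 0·120 + 60), so 120 ∤ 60.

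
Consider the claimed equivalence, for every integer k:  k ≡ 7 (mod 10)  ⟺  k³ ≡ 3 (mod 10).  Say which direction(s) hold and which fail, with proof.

[⇒] Suppose k ≡ 7 (mod 10). Write k = 10j + 7. Then (10j + 7)³ = 1000j³ + 2100j² + 1470j + 343 = 10(100j³ + 210j² + 147j + 34) + 3, so k³ ≡ 3 (mod 10).

[⇐] Conversely, suppose k³ ≡ 3 (mod 10). The only residue r in {0, …, 9} with r³ ≡ 3 (mod 10) is r = 7, so k ≡ 7 (mod 10).

Both directions hold; the statement is true.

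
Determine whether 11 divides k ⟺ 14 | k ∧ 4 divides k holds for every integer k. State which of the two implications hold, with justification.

(⇒) This fails: take k = 11. Certainly 11 ∣ 11, but 14 ∤ 11.

(⇐) This fails: take k = 28. Both 14 ∣ 28 and 4 ∣ 28, yet 28 is not a multiple of 11 (since 28 = 2·11 + 6), so 11 ∤ 28.

Neither direction holds.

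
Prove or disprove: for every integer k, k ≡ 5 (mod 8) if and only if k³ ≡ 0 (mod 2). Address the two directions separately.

Both directions fail.

(→) This fails: take k = 5. Then 5 ≡ 5 (mod 8), but 5³ = 125 ≡ 1 (mod 2), not 0.

(←) This fails: take k = 0. Then 0³ = 0 ≡ 0 (mod 2), yet 0 ≡ 0 (mod 8), not 5.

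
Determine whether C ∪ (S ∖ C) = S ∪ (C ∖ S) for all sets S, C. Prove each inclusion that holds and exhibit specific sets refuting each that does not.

(⊆) Let x ∈ C ∪ (S ∖ C). Then either x ∈ S and x ∉ C; or x ∈ C and x ∉ S; or x ∈ S ∩ C. In each case x ∈ S ∪ (C ∖ S), so C ∪ (S ∖ C) ⊆ S ∪ (C ∖ S).

(⊇) Let x ∈ S ∪ (C ∖ S). Then either x ∈ S and x ∉ C; or x ∈ C and x ∉ S; or x ∈ S ∩ C. In each case x ∈ C ∪ (S ∖ C), so S ∪ (C ∖ S) ⊆ C ∪ (S ∖ C).

Both inclusions hold.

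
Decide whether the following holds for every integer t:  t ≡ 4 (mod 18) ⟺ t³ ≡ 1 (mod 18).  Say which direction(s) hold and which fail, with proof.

(→) This fails: take t = 4. Then 4 ≡ 4 (mod 18), but 4³ = 64 ≡ 10 (mod 18), not 1.

(←) This fails: take t = 1. Then 1³ = 1 ≡ 1 (mod 18), yet 1 ≡ 1 (mod 18), not 4.

(⇒) fails and (⇐) fails.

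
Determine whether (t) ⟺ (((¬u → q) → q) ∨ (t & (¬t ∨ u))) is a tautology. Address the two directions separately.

Only the forward implication holds.

(←) This fails. Under q = F, t = F, u = F, the left side is false but the right side is true.

(→) Assume the antecedent. If q is true, the consequent reduces to true regardless of the other variables. If q is false, the antecedent forces (q = F, t = T, u = F) or (q = F, t = T, u = T), and the consequent holds there. Either way the consequent holds.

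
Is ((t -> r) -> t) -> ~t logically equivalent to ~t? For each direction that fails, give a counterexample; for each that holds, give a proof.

Both directions hold.

Forward direction. Assume the antecedent. If t is true, the antecedent cannot hold. If t is false, ~t reduces to true regardless of the other variables. Either way ~t holds.

Converse. Assume the antecedent. If t is true, the antecedent cannot hold. If t is false, ((t -> r) -> t) -> ~t reduces to true regardless of the other variables. Either way ((t -> r) -> t) -> ~t holds.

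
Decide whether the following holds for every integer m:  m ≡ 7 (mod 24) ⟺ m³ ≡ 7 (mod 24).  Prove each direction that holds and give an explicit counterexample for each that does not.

(⇒) Suppose m ≡ 7 (mod 24). Write m = 24j + 7. Then (24j + 7)³ = 13824j³ + 12096j² + 3528j + 343 = 24(576j³ + 504j² + 147j + 14) + 7, so m³ ≡ 7 (mod 24).

(⇐) Conversely, suppose m³ ≡ 7 (mod 24). The only residue r in {0, …, 23} with r³ ≡ 7 (mod 24) is r = 7, so m ≡ 7 (mod 24).

The biconditional holds.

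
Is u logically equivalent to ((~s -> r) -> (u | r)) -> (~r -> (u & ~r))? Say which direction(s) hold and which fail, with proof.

(⇒) holds; (⇐) fails.

[⇒] Assume the antecedent. If r is true, the consequent reduces to true regardless of the other variables. If r is false, the antecedent forces (r = F, s = F, u = T) or (r = F, s = T, u = T), and the consequent holds there. Either way the consequent holds.

[⇐] This fails. Under r = T, s = F, u = F, the left side is false but the right side is true.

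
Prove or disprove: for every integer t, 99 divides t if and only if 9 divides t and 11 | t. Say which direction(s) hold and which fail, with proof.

(←) Suppose 9 ∣ t and 11 ∣ t. Any common multiple of 9 and 11 is a multiple of their lcm; here gcd(9, 11) = 1, so lcm(9, 11) = 9·11 = 99, so 99 ∣ t.

(→) If 99 ∣ t, write t = 99q. Since 99 = 11·9, t = 9·(11q), so 9 ∣ t; and since 99 = 9·11, t = 11·(9q), so 11 ∣ t.

Equivalent; both directions hold.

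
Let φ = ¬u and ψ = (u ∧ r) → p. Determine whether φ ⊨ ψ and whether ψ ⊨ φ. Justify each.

Not equivalent: only (⇒) holds.

(→) Assume the antecedent. If u is true, the antecedent cannot hold. If u is false, (u ∧ r) → p reduces to true regardless of the other variables. Either way (u ∧ r) → p holds.

(←) This fails. Under u = T, r = F, p = F, the left side is false but the right side is true.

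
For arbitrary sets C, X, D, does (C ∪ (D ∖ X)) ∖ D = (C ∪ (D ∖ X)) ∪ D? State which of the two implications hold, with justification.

The sets are not equal: only the forward inclusion holds.

(⊆) Let x ∈ (C ∪ (D ∖ X)) ∖ D. Then either x ∈ C and x ∉ X, D; or x ∈ C ∩ X and x ∉ D. In each case x ∈ (C ∪ (D ∖ X)) ∪ D, so (C ∪ (D ∖ X)) ∖ D ⊆ (C ∪ (D ∖ X)) ∪ D.

(⊇) This inclusion fails. Take C = ∅, X = ∅, D = {1}; then 1 ∈ (C ∪ (D ∖ X)) ∪ D but 1 ∉ (C ∪ (D ∖ X)) ∖ D.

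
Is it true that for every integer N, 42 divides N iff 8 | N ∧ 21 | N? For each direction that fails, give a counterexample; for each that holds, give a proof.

[⇒] This fails: take N = 42. Certainly 42 ∣ 42, but 8 ∤ 42.

[⇐] Suppose 8 ∣ N and 21 ∣ N. Any common multiple of 8 and 21 is a multiple of their lcm; here gcd(8, 21) = 1, so lcm(8, 21) = 8·21 = 168, so 168 ∣ N. Since 42 ∣ 168, it follows that 42 ∣ N.

Only the converse holds.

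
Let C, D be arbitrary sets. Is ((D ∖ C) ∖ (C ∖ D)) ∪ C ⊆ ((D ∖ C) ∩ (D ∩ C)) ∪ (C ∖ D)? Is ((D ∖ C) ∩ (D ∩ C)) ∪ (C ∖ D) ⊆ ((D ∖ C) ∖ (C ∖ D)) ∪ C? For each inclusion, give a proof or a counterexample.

The sets are not equal: only the reverse inclusion holds.

Reverse inclusion. Let x ∈ ((D ∖ C) ∩ (D ∩ C)) ∪ (C ∖ D). Then x ∈ C and x ∉ D, from which x ∈ ((D ∖ C) ∖ (C ∖ D)) ∪ C.

Forward inclusion. This inclusion fails. Take C = ∅, D = {1}; then 1 ∈ ((D ∖ C) ∖ (C ∖ D)) ∪ C but 1 ∉ ((D ∖ C) ∩ (D ∩ C)) ∪ (C ∖ D).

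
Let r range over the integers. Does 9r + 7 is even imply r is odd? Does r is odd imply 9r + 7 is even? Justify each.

Equivalent; both directions hold.

[⇒] Suppose 9r + 7 is even. Since 9 is odd, 9r and r have the same parity, so 9r + 7 ≡ r + 7 (mod 2). As 7 is odd, 9r + 7 is even exactly when r is odd. Thus r is odd.

[⇐] Conversely, suppose r is odd; write r = 2j + 1. Then 9r + 7 = 9·(2j + 1) + 7 = 2·9j + 16, which is even.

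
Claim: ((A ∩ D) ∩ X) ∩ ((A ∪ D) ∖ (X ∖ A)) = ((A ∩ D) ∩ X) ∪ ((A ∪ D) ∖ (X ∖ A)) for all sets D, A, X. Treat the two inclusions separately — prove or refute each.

(⊇) This inclusion fails. Take D = {1}, A = ∅, X = ∅; then 1 ∈ ((A ∩ D) ∩ X) ∪ ((A ∪ D) ∖ (X ∖ A)) but 1 ∉ ((A ∩ D) ∩ X) ∩ ((A ∪ D) ∖ (X ∖ A)).

(⊆) Let x ∈ ((A ∩ D) ∩ X) ∩ ((A ∪ D) ∖ (X ∖ A)). Then x ∈ D ∩ A ∩ X, from which x ∈ ((A ∩ D) ∩ X) ∪ ((A ∪ D) ∖ (X ∖ A)).

(⊆) holds; (⊇) fails.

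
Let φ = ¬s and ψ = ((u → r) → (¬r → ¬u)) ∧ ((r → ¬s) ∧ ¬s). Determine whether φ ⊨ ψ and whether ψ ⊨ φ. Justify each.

(⟸) Assume the antecedent. If s is true, the antecedent cannot hold. If s is false, ¬s reduces to true regardless of the other variables. Either way ¬s holds.

(⟹) Assume the antecedent. If s is true, the antecedent cannot hold. If s is false, the consequent reduces to true regardless of the other variables. Either way the consequent holds.

Both directions hold; the statement is true.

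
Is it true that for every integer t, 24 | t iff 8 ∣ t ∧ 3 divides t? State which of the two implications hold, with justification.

Forward direction. If 24 ∣ t, write t = 24q. Since 24 = 3·8, t = 8·(3q), so 8 ∣ t; and since 24 = 8·3, t = 3·(8q), so 3 ∣ t.

Converse. Suppose 8 ∣ t and 3 ∣ t. Any common multiple of 8 and 3 is a multiple of their lcm; here gcd(8, 3) = 1, so lcm(8, 3) = 8·3 = 24, so 24 ∣ t.

Equivalent; both directions hold.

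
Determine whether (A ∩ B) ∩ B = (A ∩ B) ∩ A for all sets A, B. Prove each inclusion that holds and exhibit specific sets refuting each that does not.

The two sets are equal.

(⟹) Let x ∈ (A ∩ B) ∩ B. Then x ∈ A ∩ B, from which x ∈ (A ∩ B) ∩ A.

(⟸) Let x ∈ (A ∩ B) ∩ A. Then x ∈ A ∩ B, from which x ∈ (A ∩ B) ∩ B.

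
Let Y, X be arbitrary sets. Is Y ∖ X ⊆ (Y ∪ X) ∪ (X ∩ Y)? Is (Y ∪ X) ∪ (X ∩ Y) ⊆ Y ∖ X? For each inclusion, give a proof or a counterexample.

Forward inclusion. Let x ∈ Y ∖ X. Then x ∈ Y and x ∉ X, from which x ∈ (Y ∪ X) ∪ (X ∩ Y).

Reverse inclusion. This inclusion fails. Take Y = ∅, X = {1}; then 1 ∈ (Y ∪ X) ∪ (X ∩ Y) but 1 ∉ Y ∖ X.

The sets are not equal: only the forward inclusion holds.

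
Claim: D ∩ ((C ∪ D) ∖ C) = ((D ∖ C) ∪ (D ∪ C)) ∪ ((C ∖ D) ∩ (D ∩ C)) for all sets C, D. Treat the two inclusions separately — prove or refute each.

(⊆) holds; (⊇) fails.

Forward inclusion. Let x ∈ D ∩ ((C ∪ D) ∖ C). Then x ∈ D and x ∉ C, from which x ∈ ((D ∖ C) ∪ (D ∪ C)) ∪ ((C ∖ D) ∩ (D ∩ C)).

Reverse inclusion. This inclusion fails. Take C = {1}, D = ∅; then 1 ∈ ((D ∖ C) ∪ (D ∪ C)) ∪ ((C ∖ D) ∩ (D ∩ C)) but 1 ∉ D ∩ ((C ∪ D) ∖ C).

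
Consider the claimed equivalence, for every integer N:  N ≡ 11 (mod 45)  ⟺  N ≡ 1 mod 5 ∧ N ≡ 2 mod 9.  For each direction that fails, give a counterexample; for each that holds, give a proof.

Both directions hold; the statement is true.

(⟹) Suppose N ≡ 11 (mod 45); write N = 45j + 11. Since 5 ∣ 45, reducing mod 5 gives N ≡ 11 ≡ 1 (mod 5); since 9 ∣ 45, reducing mod 9 gives N ≡ 11 ≡ 2 (mod 9).

(⟸) Conversely, if N ≡ 1 (mod 5) and N ≡ 2 (mod 9), then by the Chinese remainder theorem N ≡ 11 (mod 45). This is exactly N ≡ 11 (mod 45).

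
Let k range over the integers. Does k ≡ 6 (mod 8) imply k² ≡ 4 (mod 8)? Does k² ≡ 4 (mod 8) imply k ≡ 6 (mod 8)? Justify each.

Only the forward implication holds.

(⇒) Suppose k ≡ 6 (mod 8). Write k = 8j + 6. Then (8j + 6)² = 64j² + 96j + 36 = 8(8j² + 12j + 4) + 4, so k² ≡ 4 (mod 8).

(⇐) This fails: take k = 2. Then 2² = 4 ≡ 4 (mod 8), yet 2 ≡ 2 (mod 8), not 6.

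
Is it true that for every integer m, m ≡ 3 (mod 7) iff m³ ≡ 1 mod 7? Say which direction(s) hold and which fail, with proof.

(→) This fails: take m = 3. Then 3 ≡ 3 (mod 7), but 3³ = 27 ≡ 6 (mod 7), not 1.

(←) This fails: take m = 1. Then 1³ = 1 ≡ 1 (mod 7), yet 1 ≡ 1 (mod 7), not 3.

Both directions fail.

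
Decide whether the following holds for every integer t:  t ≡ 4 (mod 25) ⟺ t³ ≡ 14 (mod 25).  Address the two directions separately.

Forward direction. Suppose t ≡ 4 (mod 25). Write t = 25j + 4. Then (25j + 4)³ = 15625j³ + 7500j² + 1200j + 64 = 25(625j³ + 300j² + 48j + 2) + 14, so t³ ≡ 14 (mod 25).

Converse. Suppose t³ ≡ 14 (mod 25). The only residue r in {0, …, 24} with r³ ≡ 14 (mod 25) is r = 4, so t ≡ 4 (mod 25).

Both directions hold.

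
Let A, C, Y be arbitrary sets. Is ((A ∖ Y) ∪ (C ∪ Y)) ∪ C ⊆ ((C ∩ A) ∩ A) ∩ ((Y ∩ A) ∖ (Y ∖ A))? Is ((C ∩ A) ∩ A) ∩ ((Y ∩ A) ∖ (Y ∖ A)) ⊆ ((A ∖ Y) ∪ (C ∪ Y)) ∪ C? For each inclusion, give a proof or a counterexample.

Reverse inclusion. Let x ∈ ((C ∩ A) ∩ A) ∩ ((Y ∩ A) ∖ (Y ∖ A)). Then x ∈ A ∩ C ∩ Y, from which x ∈ ((A ∖ Y) ∪ (C ∪ Y)) ∪ C.

Forward inclusion. This inclusion fails. Take A = {1}, C = ∅, Y = ∅; then 1 ∈ ((A ∖ Y) ∪ (C ∪ Y)) ∪ C but 1 ∉ ((C ∩ A) ∩ A) ∩ ((Y ∩ A) ∖ (Y ∖ A)).

(⊆) fails; (⊇) holds.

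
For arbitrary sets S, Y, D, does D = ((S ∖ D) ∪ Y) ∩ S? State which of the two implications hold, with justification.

Neither inclusion holds.

Forward inclusion. This inclusion fails. Take S = ∅, Y = ∅, D = {1}; then 1 ∈ D but 1 ∉ ((S ∖ D) ∪ Y) ∩ S.

Reverse inclusion. This inclusion fails. Take S = {1}, Y = ∅, D = ∅; then 1 ∈ ((S ∖ D) ∪ Y) ∩ S but 1 ∉ D.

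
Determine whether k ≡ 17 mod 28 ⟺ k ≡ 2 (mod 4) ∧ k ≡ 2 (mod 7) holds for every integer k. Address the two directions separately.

Neither direction holds.

(→) This fails: k = 17 gives 17 ≡ 17 (mod 28) but 17 ≡ 1 (mod 4), so the conjunction on the right does not hold.

(←) This fails: k = 2 satisfies both congruences on the right (2 ≡ 2 mod 4 and 2 ≡ 2 mod 7) yet 2 ≡ 2 (mod 28), not 17.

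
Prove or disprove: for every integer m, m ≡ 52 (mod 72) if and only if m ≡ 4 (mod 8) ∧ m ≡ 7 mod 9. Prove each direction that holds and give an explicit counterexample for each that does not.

(⟹) Suppose m ≡ 52 (mod 72); write m = 72j + 52. Since 8 ∣ 72, reducing mod 8 gives m ≡ 52 ≡ 4 (mod 8); since 9 ∣ 72, reducing mod 9 gives m ≡ 52 ≡ 7 (mod 9).

(⟸) Conversely, if m ≡ 4 (mod 8) and m ≡ 7 (mod 9), then by the Chinese remainder theorem m ≡ 52 (mod 72). This is exactly m ≡ 52 (mod 72).

Equivalent; both directions hold.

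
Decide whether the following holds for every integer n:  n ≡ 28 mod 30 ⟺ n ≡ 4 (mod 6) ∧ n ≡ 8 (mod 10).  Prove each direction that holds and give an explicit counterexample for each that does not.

(→) Suppose n ≡ 28 (mod 30); write n = 30j + 28. Since 6 ∣ 30, reducing mod 6 gives n ≡ 28 ≡ 4 (mod 6); since 10 ∣ 30, reducing mod 10 gives n ≡ 28 ≡ 8 (mod 10).

(←) Conversely, if n ≡ 4 (mod 6) and n ≡ 8 (mod 10), then by the Chinese remainder theorem n ≡ 28 (mod 30). This is exactly n ≡ 28 (mod 30).

The biconditional holds.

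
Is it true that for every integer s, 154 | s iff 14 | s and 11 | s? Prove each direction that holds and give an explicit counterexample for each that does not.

Equivalent; both directions hold.

Forward direction. If 154 ∣ s, write s = 154q. Since 154 = 11·14, s = 14·(11q), so 14 ∣ s; and since 154 = 14·11, s = 11·(14q), so 11 ∣ s.

Converse. Suppose 14 ∣ s and 11 ∣ s. Any common multiple of 14 and 11 is a multiple of their lcm; here gcd(14, 11) = 1, so lcm(14, 11) = 14·11 = 154, so 154 ∣ s.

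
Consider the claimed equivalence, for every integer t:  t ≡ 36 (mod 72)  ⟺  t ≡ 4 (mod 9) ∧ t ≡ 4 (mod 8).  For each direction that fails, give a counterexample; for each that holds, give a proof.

(⟹) This fails: t = 36 gives 36 ≡ 36 (mod 72) but 36 ≡ 0 (mod 9), so the conjunction on the right does not hold.

(⟸) This fails: t = 4 satisfies both congruences on the right (4 ≡ 4 mod 9 and 4 ≡ 4 mod 8) yet 4 ≡ 4 (mod 72), not 36.

Both directions fail.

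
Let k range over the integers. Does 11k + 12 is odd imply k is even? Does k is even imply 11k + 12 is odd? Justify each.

(⟹) This fails: k = 7 gives 11k + 12 = 89, which is odd, but 7 is odd, not even.

(⟸) This also fails: k = 6 is even, but 11k + 12 = 78 is even, not odd.

Neither implication holds.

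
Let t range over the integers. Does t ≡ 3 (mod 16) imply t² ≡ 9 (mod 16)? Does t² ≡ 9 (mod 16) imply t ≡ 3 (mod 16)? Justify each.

(⟹) Suppose t ≡ 3 (mod 16). Write t = 16j + 3. Then (16j + 3)² = 256j² + 96j + 9 = 16(16j² + 6j) + 9, so t² ≡ 9 (mod 16).

(⟸) This fails: take t = 5. Then 5² = 25 ≡ 9 (mod 16), yet 5 ≡ 5 (mod 16), not 3.

Not equivalent: only (⇒) holds.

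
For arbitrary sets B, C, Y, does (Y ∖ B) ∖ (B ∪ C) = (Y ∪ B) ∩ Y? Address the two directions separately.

(⊆) holds; (⊇) fails.

(⟸) This inclusion fails. Take B = {1}, C = ∅, Y = {1}; then 1 ∈ (Y ∪ B) ∩ Y but 1 ∉ (Y ∖ B) ∖ (B ∪ C).

(⟹) Let x ∈ (Y ∖ B) ∖ (B ∪ C). Then x ∈ Y and x ∉ B, C, from which x ∈ (Y ∪ B) ∩ Y.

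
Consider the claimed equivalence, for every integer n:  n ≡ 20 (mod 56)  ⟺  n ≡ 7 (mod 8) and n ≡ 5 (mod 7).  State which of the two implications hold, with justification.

Neither direction holds.

(⟹) This fails: n = 20 gives 20 ≡ 20 (mod 56) but 20 ≡ 4 (mod 8), so the conjunction on the right does not hold.

(⟸) This fails: n = 47 satisfies both congruences on the right (47 ≡ 7 mod 8 and 47 ≡ 5 mod 7) yet 47 ≡ 47 (mod 56), not 20.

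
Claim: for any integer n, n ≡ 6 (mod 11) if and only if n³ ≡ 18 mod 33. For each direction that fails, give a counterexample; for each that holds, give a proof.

[⇒] This fails: take n = 17. Then 17 ≡ 6 (mod 11), but 17³ = 4913 ≡ 29 (mod 33), not 18.

[⇐] Conversely, the residues r modulo 33 with r³ ≡ 18 (mod 33) are exactly {6}, and each is ≡ 6 (mod 11).

Only the converse holds.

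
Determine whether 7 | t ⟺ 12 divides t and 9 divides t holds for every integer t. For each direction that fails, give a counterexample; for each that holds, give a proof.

(→) This fails: take t = 7. Certainly 7 ∣ 7, but 12 ∤ 7.

(←) This fails: take t = 36. Both 12 ∣ 36 and 9 ∣ 36, yet 36 is not a multiple of 7 (since 36 = 5·7 + 1), so 7 ∤ 36.

Neither implication holds.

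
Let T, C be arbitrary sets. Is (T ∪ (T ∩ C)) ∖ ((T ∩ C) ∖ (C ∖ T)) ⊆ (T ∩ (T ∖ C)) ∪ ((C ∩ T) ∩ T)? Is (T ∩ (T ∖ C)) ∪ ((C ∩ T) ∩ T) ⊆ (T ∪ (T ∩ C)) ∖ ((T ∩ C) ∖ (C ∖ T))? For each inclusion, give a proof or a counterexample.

(⊇) This inclusion fails. Take T = {1}, C = {1}; then 1 ∈ (T ∩ (T ∖ C)) ∪ ((C ∩ T) ∩ T) but 1 ∉ (T ∪ (T ∩ C)) ∖ ((T ∩ C) ∖ (C ∖ T)).

(⊆) Let x ∈ (T ∪ (T ∩ C)) ∖ ((T ∩ C) ∖ (C ∖ T)). Then x ∈ T and x ∉ C, from which x ∈ (T ∩ (T ∖ C)) ∪ ((C ∩ T) ∩ T).

The sets are not equal: only the forward inclusion holds.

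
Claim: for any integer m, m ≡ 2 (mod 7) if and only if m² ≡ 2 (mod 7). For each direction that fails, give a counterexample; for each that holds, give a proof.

[⇒] This fails: take m = 2. Then 2 ≡ 2 (mod 7), but 2² = 4 ≡ 4 (mod 7), not 2.

[⇐] This fails: take m = 3. Then 3² = 9 ≡ 2 (mod 7), yet 3 ≡ 3 (mod 7), not 2.

Both directions fail.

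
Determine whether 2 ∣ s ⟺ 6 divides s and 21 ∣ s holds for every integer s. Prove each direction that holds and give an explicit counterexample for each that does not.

The forward direction fails; the converse holds.

Forward direction. This fails: take s = 2. Certainly 2 ∣ 2, but 6 ∤ 2.

Converse. Suppose 6 ∣ s and 21 ∣ s. Any common multiple of 6 and 21 is a multiple of their lcm; here lcm(6, 21) = 6·21/gcd(6, 21) = 126/3 = 42, so 42 ∣ s. Since 2 ∣ 42, it follows that 2 ∣ s.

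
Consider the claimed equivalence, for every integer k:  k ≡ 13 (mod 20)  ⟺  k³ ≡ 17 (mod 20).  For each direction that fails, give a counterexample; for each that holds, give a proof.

Both implications hold.

(⇐) Suppose k³ ≡ 17 (mod 20). The only residue r in {0, …, 19} with r³ ≡ 17 (mod 20) is r = 13, so k ≡ 13 (mod 20).

(⇒) Suppose k ≡ 13 (mod 20). Write k = 20j + 13. Then (20j + 13)³ = 8000j³ + 15600j² + 10140j + 2197 = 20(400j³ + 780j² + 507j + 109) + 17, so k³ ≡ 17 (mod 20).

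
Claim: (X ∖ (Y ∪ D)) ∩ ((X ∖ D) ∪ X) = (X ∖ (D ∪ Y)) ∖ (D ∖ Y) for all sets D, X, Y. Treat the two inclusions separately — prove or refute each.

Both inclusions hold; the sets are equal.

(⟹) Let x ∈ (X ∖ (Y ∪ D)) ∩ ((X ∖ D) ∪ X). Then x ∈ X and x ∉ D, Y, from which x ∈ (X ∖ (D ∪ Y)) ∖ (D ∖ Y).

(⟸) Let x ∈ (X ∖ (D ∪ Y)) ∖ (D ∖ Y). Then x ∈ X and x ∉ D, Y, from which x ∈ (X ∖ (Y ∪ D)) ∩ ((X ∖ D) ∪ X).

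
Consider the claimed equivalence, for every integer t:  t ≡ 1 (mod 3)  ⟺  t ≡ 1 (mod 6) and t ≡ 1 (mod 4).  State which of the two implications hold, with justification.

(⟹) This fails: t = 10 gives 10 ≡ 1 (mod 3) but 10 ≡ 4 (mod 6), so the conjunction on the right does not hold.

(⟸) Conversely, if t ≡ 1 (mod 6) and t ≡ 1 (mod 4), then by the Chinese remainder theorem t ≡ 1 (mod 12). Since 1 ≡ 1 (mod 3) and 3 ∣ 12, we get t ≡ 1 (mod 3).

Not equivalent: only (⇐) holds.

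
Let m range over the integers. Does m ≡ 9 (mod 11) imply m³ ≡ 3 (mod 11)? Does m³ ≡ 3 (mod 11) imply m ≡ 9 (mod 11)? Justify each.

Equivalent; both directions hold.

(⇒) Suppose m ≡ 9 (mod 11). Write m = 11j + 9. Then (11j + 9)³ = 1331j³ + 3267j² + 2673j + 729 = 11(121j³ + 297j² + 243j + 66) + 3, so m³ ≡ 3 (mod 11).

(⇐) For the converse, argue contrapositively. If m ≢ 9 (mod 11), then m is congruent to one of 0, 1, 2, 3, 4, 5, 6, 7, 8, 10 modulo 11, and these give m³ ≡ 0, 1, 8, 5, 9, 4, 7, 2, 6, 10 respectively — never 3.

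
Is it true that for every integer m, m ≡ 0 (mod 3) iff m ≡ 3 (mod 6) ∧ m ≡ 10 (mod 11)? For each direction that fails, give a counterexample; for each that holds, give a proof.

Only the converse holds.

[⇐] If m ≡ 3 (mod 6) and m ≡ 10 (mod 11), then by the Chinese remainder theorem m ≡ 21 (mod 66). Since 21 ≡ 0 (mod 3) and 3 ∣ 66, we get m ≡ 0 (mod 3).

[⇒] This fails: m = 0 gives 0 ≡ 0 (mod 3) but 0 ≡ 0 (mod 6), so the conjunction on the right does not hold.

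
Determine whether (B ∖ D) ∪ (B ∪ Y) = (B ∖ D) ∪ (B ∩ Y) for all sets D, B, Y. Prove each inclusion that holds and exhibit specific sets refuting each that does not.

Reverse inclusion. Let x ∈ (B ∖ D) ∪ (B ∩ Y). Then either x ∈ B and x ∉ D, Y; or x ∈ B ∩ Y and x ∉ D; or x ∈ D ∩ B ∩ Y. In each case x ∈ (B ∖ D) ∪ (B ∪ Y), so (B ∖ D) ∪ (B ∩ Y) ⊆ (B ∖ D) ∪ (B ∪ Y).

Forward inclusion. This inclusion fails. Take D = {1}, B = {1}, Y = ∅; then 1 ∈ (B ∖ D) ∪ (B ∪ Y) but 1 ∉ (B ∖ D) ∪ (B ∩ Y).

Only the reverse inclusion holds.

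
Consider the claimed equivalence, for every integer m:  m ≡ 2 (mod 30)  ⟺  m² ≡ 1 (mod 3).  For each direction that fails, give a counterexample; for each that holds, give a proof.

(⟸) This fails: take m = 1. Then 1² = 1 ≡ 1 (mod 3), yet 1 ≡ 1 (mod 30), not 2.

(⟹) Suppose m ≡ 2 (mod 30). Then m² ≡ 2² = 4 (mod 30), and since 3 ∣ 30, also m² ≡ 1 (mod 3).

Only the forward implication holds.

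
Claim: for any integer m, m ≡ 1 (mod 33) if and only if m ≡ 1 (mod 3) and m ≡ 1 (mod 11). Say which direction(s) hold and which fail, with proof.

[⇐] If m ≡ 1 (mod 3) and m ≡ 1 (mod 11), then by the Chinese remainder theorem m ≡ 1 (mod 33). This is exactly m ≡ 1 (mod 33).

[⇒] Suppose m ≡ 1 (mod 33); write m = 33j + 1. Since 3 ∣ 33, reducing mod 3 gives m ≡ 1 (mod 3); since 11 ∣ 33, reducing mod 11 gives m ≡ 1 (mod 11).

Both directions hold; the statement is true.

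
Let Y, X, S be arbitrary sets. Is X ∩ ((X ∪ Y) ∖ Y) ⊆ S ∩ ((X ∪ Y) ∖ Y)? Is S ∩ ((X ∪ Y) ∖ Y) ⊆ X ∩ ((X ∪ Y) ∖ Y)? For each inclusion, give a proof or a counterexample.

(⊇) Let x ∈ S ∩ ((X ∪ Y) ∖ Y). Then x ∈ X ∩ S and x ∉ Y, from which x ∈ X ∩ ((X ∪ Y) ∖ Y).

(⊆) This inclusion fails. Take Y = ∅, X = {1}, S = ∅; then 1 ∈ X ∩ ((X ∪ Y) ∖ Y) but 1 ∉ S ∩ ((X ∪ Y) ∖ Y).

(⊆) fails; (⊇) holds.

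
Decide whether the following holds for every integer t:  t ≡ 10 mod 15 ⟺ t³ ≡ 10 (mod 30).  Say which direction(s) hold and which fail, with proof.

(→) This fails: take t = 25. Then 25 ≡ 10 (mod 15), but 25³ = 15625 ≡ 25 (mod 30), not 10.

(←) Conversely, the residues r modulo 30 with r³ ≡ 10 (mod 30) are exactly {10}, and each is ≡ 10 (mod 15).

Only the converse holds.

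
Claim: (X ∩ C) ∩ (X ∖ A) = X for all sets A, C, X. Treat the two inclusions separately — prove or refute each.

(⊆) Let x ∈ (X ∩ C) ∩ (X ∖ A). Then x ∈ C ∩ X and x ∉ A, from which x ∈ X.

(⊇) This inclusion fails. Take A = ∅, C = ∅, X = {1}; then 1 ∈ X but 1 ∉ (X ∩ C) ∩ (X ∖ A).

Only the forward inclusion holds.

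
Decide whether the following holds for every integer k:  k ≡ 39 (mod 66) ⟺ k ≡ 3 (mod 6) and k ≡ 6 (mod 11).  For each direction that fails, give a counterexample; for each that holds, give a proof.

Converse. If k ≡ 3 (mod 6) and k ≡ 6 (mod 11), then by the Chinese remainder theorem k ≡ 39 (mod 66). This is exactly k ≡ 39 (mod 66).

Forward direction. Suppose k ≡ 39 (mod 66); write k = 66j + 39. Since 6 ∣ 66, reducing mod 6 gives k ≡ 39 ≡ 3 (mod 6); since 11 ∣ 66, reducing mod 11 gives k ≡ 39 ≡ 6 (mod 11).

Both directions hold.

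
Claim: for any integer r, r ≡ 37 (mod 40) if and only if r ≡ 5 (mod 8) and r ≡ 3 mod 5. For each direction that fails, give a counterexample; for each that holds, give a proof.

[⇒] This fails: r = 37 gives 37 ≡ 37 (mod 40) but 37 ≡ 2 (mod 5), so the conjunction on the right does not hold.

[⇐] This fails: r = 13 satisfies both congruences on the right (13 ≡ 5 mod 8 and 13 ≡ 3 mod 5) yet 13 ≡ 13 (mod 40), not 37.

Both directions fail.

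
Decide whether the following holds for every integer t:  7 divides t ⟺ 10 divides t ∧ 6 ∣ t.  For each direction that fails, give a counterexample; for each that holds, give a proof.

(⟹) This fails: take t = 7. Certainly 7 ∣ 7, but 10 ∤ 7.

(⟸) This fails: take t = 30. Both 10 ∣ 30 and 6 ∣ 30, yet 30 is not a multiple of 7 (since 30 = 4·7 + 2), so 7 ∤ 30.

(⇒) fails and (⇐) fails.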